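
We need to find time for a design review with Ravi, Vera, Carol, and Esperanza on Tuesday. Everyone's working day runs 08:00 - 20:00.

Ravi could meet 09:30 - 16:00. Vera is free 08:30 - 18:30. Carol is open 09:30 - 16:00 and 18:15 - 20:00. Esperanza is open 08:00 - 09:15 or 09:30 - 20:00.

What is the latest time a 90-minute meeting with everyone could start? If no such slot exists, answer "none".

Ravi ∩ Vera: 09:30-16:00.
Ravi ∩ Vera ∩ Carol: 09:30-16:00.
Ravi ∩ Vera ∩ Carol ∩ Esperanza: 09:30-16:00.
The last common window of at least 90 minutes is 09:30-16:00; a 90-minute meeting can start as late as 14:30 and still end by 16:00.

14:30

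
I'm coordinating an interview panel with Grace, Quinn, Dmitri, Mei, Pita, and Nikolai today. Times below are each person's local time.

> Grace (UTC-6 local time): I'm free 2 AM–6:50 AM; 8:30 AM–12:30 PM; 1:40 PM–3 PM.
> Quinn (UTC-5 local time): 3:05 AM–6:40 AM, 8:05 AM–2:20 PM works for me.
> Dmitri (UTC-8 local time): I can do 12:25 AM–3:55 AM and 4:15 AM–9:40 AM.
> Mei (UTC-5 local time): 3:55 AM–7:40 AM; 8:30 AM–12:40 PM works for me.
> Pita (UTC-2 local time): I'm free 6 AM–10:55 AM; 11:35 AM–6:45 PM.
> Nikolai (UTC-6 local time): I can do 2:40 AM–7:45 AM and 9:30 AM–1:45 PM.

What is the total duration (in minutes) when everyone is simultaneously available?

295

Grace in UTC: 08:00-12:50, 14:30-18:30, 19:40-21:00 (add 6h to convert from UTC-6).
Quinn in UTC: 08:05-11:40, 13:05-19:20 (add 5h to convert from UTC-5).
Dmitri in UTC: 08:25-11:55, 12:15-17:40 (add 8h to convert from UTC-8).
Mei in UTC: 08:55-12:40, 13:30-17:40 (add 5h to convert from UTC-5).
Pita in UTC: 08:00-12:55, 13:35-20:45 (add 2h to convert from UTC-2).
Nikolai in UTC: 08:40-13:45, 15:30-19:45 (add 6h to convert from UTC-6).
Grace ∩ Quinn: 08:05-11:40, 14:30-18:30.
Grace ∩ Quinn ∩ Dmitri: 08:25-11:40, 14:30-17:40.
Grace ∩ Quinn ∩ Dmitri ∩ Mei: 08:55-11:40, 14:30-17:40.
Grace ∩ Quinn ∩ Dmitri ∩ Mei ∩ Pita: 08:55-11:40, 14:30-17:40.
Grace ∩ Quinn ∩ Dmitri ∩ Mei ∩ Pita ∩ Nikolai: 08:55-11:40, 15:30-17:40.
So the common availability across everyone is 08:55-11:40, 15:30-17:40.
Summing the common windows: 165 + 130 = 295 minutes.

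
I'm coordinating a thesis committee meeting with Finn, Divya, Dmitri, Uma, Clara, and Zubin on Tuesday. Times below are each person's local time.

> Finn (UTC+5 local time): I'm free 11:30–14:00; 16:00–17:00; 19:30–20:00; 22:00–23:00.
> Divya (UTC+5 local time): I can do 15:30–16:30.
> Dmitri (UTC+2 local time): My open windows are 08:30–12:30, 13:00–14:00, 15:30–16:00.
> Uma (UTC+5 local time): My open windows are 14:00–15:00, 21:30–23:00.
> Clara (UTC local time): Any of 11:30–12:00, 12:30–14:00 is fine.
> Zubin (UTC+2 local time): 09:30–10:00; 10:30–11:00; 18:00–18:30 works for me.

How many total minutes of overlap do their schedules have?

0

Finn in UTC: 06:30-09:00, 11:00-12:00, 14:30-15:00, 17:00-18:00 (subtract 5h to convert from UTC+5).
Divya in UTC: 10:30-11:30 (subtract 5h to convert from UTC+5).
Dmitri in UTC: 06:30-10:30, 11:00-12:00, 13:30-14:00 (subtract 2h to convert from UTC+2).
Uma in UTC: 09:00-10:00, 16:30-18:00 (subtract 5h to convert from UTC+5).
Clara in UTC: 11:30-12:00, 12:30-14:00.
Zubin in UTC: 07:30-08:00, 08:30-09:00, 16:00-16:30 (subtract 2h to convert from UTC+2).
Finn ∩ Divya: 11:00-11:30.
Finn ∩ Divya ∩ Dmitri: 11:00-11:30.
Finn ∩ Divya ∩ Dmitri ∩ Uma: ∅.
Finn ∩ Divya ∩ Dmitri ∩ Uma ∩ Clara: ∅.
Finn ∩ Divya ∩ Dmitri ∩ Uma ∩ Clara ∩ Zubin: ∅.
There is no time when everyone is free.
There is no common window, so the total is 0 minutes.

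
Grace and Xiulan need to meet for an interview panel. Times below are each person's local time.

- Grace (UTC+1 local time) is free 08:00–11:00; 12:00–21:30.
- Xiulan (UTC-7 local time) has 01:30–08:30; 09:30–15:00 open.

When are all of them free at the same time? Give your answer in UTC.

08:30-10:00, 11:00-15:30, 16:30-20:30

Grace in UTC: 07:00-10:00, 11:00-20:30 (subtract 1h to convert from UTC+1).
Xiulan in UTC: 08:30-15:30, 16:30-22:00 (add 7h to convert from UTC-7).
Grace ∩ Xiulan: 08:30-10:00, 11:00-15:30, 16:30-20:30.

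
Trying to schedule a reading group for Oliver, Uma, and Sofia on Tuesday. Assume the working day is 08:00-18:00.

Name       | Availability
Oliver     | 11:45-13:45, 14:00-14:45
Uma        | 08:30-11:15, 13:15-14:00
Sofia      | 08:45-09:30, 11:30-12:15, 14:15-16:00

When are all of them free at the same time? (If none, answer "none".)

Oliver ∩ Uma: 13:15-13:45.
Oliver ∩ Uma ∩ Sofia: ∅.
There is no time when everyone is free.

none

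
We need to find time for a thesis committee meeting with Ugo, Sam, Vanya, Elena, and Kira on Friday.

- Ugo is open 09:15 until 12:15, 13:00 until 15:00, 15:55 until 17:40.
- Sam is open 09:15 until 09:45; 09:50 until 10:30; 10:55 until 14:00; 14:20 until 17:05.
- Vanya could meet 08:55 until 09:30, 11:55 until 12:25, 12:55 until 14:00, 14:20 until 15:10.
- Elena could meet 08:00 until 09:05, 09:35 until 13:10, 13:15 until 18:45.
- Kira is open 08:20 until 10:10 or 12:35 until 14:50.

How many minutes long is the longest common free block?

45

Ugo ∩ Sam: 09:15-09:45, 09:50-10:30, 10:55-12:15, 13:00-14:00, 14:20-15:00, 15:55-17:05.
Ugo ∩ Sam ∩ Vanya: 09:15-09:30, 11:55-12:15, 13:00-14:00, 14:20-15:00.
Ugo ∩ Sam ∩ Vanya ∩ Elena: 11:55-12:15, 13:00-13:10, 13:15-14:00, 14:20-15:00.
Ugo ∩ Sam ∩ Vanya ∩ Elena ∩ Kira: 13:00-13:10, 13:15-14:00, 14:20-14:50.
The longest is 13:15-14:00 at 45 minutes.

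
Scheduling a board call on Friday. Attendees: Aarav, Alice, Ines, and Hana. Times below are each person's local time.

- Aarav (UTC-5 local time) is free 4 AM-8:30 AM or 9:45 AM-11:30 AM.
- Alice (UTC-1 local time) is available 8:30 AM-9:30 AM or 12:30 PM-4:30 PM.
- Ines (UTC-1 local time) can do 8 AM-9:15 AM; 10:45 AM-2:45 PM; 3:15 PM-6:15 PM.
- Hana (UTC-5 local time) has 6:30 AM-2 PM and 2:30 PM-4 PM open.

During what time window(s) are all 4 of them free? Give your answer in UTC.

Aarav in UTC: 09:00-13:30, 14:45-16:30 (add 5h to convert from UTC-5).
Alice in UTC: 09:30-10:30, 13:30-17:30 (add 1h to convert from UTC-1).
Ines in UTC: 09:00-10:15, 11:45-15:45, 16:15-19:15 (add 1h to convert from UTC-1).
Hana in UTC: 11:30-19:00, 19:30-21:00 (add 5h to convert from UTC-5).
Aarav ∩ Alice: 09:30-10:30, 14:45-16:30.
Aarav ∩ Alice ∩ Ines: 09:30-10:15, 14:45-15:45, 16:15-16:30.
Aarav ∩ Alice ∩ Ines ∩ Hana: 14:45-15:45, 16:15-16:30.

14:45-15:45, 16:15-16:30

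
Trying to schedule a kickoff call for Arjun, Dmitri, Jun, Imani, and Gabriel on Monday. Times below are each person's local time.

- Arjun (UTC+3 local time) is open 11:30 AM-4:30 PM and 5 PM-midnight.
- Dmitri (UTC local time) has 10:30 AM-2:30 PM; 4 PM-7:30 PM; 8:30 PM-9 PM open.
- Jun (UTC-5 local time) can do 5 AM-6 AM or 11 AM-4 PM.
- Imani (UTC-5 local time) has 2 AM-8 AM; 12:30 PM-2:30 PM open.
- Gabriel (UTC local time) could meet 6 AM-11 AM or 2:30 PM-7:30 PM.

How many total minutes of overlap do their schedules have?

150

Arjun in UTC: 08:30-13:30, 14:00-21:00 (subtract 3h to convert from UTC+3).
Dmitri in UTC: 10:30-14:30, 16:00-19:30, 20:30-21:00.
Jun in UTC: 10:00-11:00, 16:00-21:00 (add 5h to convert from UTC-5).
Imani in UTC: 07:00-13:00, 17:30-19:30 (add 5h to convert from UTC-5).
Gabriel in UTC: 06:00-11:00, 14:30-19:30.
Arjun ∩ Dmitri: 10:30-13:30, 14:00-14:30, 16:00-19:30, 20:30-21:00.
Arjun ∩ Dmitri ∩ Jun: 10:30-11:00, 16:00-19:30, 20:30-21:00.
Arjun ∩ Dmitri ∩ Jun ∩ Imani: 10:30-11:00, 17:30-19:30.
Arjun ∩ Dmitri ∩ Jun ∩ Imani ∩ Gabriel: 10:30-11:00, 17:30-19:30.
So the common availability across everyone is 10:30-11:00, 17:30-19:30.
Summing the common windows: 30 + 120 = 150 minutes.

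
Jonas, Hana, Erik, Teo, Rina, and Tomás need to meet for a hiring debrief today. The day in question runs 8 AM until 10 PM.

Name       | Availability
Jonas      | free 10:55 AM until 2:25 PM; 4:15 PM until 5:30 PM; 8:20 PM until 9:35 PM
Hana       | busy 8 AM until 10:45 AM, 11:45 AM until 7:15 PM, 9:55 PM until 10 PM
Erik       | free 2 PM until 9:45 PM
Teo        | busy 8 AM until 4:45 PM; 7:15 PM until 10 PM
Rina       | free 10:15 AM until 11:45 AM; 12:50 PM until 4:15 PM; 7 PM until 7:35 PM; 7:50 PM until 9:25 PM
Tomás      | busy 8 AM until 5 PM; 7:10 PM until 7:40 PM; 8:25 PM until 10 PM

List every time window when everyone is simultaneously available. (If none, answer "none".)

none

Jonas free: 10:55-14:25, 16:15-17:30, 20:20-21:35.
Hana free: 10:45-11:45, 19:15-21:55 (invert busy blocks within the working day).
Erik free: 14:00-21:45.
Teo free: 16:45-19:15 (invert busy blocks within the working day).
Rina free: 10:15-11:45, 12:50-16:15, 19:00-19:35, 19:50-21:25.
Tomás free: 17:00-19:10, 19:40-20:25 (invert busy blocks within the working day).
Jonas ∩ Hana: 10:55-11:45, 20:20-21:35.
Jonas ∩ Hana ∩ Erik: 20:20-21:35.
Jonas ∩ Hana ∩ Erik ∩ Teo: ∅.
Jonas ∩ Hana ∩ Erik ∩ Teo ∩ Rina: ∅.
Jonas ∩ Hana ∩ Erik ∩ Teo ∩ Rina ∩ Tomás: ∅.
There is no time when everyone is free.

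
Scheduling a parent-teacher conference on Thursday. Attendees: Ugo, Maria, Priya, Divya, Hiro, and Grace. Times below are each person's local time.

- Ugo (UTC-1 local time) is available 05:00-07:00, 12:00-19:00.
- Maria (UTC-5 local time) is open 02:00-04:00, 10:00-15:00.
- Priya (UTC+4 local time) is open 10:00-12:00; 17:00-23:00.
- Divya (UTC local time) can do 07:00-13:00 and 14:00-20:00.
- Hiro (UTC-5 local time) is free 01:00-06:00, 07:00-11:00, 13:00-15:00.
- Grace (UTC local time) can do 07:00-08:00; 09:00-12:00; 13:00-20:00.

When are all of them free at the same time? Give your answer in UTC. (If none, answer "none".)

07:00-08:00, 15:00-16:00, 18:00-19:00

Ugo in UTC: 06:00-08:00, 13:00-20:00 (add 1h to convert from UTC-1).
Maria in UTC: 07:00-09:00, 15:00-20:00 (add 5h to convert from UTC-5).
Priya in UTC: 06:00-08:00, 13:00-19:00 (subtract 4h to convert from UTC+4).
Divya in UTC: 07:00-13:00, 14:00-20:00.
Hiro in UTC: 06:00-11:00, 12:00-16:00, 18:00-20:00 (add 5h to convert from UTC-5).
Grace in UTC: 07:00-08:00, 09:00-12:00, 13:00-20:00.
Ugo ∩ Maria: 07:00-08:00, 15:00-20:00.
Ugo ∩ Maria ∩ Priya: 07:00-08:00, 15:00-19:00.
Ugo ∩ Maria ∩ Priya ∩ Divya: 07:00-08:00, 15:00-19:00.
Ugo ∩ Maria ∩ Priya ∩ Divya ∩ Hiro: 07:00-08:00, 15:00-16:00, 18:00-19:00.
Ugo ∩ Maria ∩ Priya ∩ Divya ∩ Hiro ∩ Grace: 07:00-08:00, 15:00-16:00, 18:00-19:00.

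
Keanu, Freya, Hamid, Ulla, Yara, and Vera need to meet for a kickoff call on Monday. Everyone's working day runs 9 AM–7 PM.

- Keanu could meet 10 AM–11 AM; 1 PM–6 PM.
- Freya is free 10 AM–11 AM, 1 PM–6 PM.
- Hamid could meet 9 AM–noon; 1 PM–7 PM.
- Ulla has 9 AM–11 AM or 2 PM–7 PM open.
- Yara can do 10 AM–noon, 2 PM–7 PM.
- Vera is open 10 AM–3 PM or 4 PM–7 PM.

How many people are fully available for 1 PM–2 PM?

Keanu, Freya, Hamid, and Vera can make the full 13:00-14:00 slot — that's 4.

4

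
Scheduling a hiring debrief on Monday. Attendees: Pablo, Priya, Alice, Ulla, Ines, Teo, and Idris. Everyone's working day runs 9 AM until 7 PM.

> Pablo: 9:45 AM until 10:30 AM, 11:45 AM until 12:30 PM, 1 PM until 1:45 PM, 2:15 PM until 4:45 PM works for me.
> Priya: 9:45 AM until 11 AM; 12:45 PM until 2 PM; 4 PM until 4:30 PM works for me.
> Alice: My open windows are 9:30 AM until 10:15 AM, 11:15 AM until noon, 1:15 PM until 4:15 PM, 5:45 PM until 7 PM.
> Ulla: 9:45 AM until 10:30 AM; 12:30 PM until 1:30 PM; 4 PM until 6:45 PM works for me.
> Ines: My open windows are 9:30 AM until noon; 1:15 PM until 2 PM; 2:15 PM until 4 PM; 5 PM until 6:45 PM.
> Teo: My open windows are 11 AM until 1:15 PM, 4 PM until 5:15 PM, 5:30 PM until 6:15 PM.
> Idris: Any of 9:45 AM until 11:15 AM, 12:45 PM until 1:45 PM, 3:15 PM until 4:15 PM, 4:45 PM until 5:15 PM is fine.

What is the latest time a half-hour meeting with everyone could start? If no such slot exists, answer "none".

none

Pablo ∩ Priya: 09:45-10:30, 13:00-13:45, 16:00-16:30.
Pablo ∩ Priya ∩ Alice: 09:45-10:15, 13:15-13:45, 16:00-16:15.
Pablo ∩ Priya ∩ Alice ∩ Ulla: 09:45-10:15, 13:15-13:30, 16:00-16:15.
Pablo ∩ Priya ∩ Alice ∩ Ulla ∩ Ines: 09:45-10:15, 13:15-13:30.
Pablo ∩ Priya ∩ Alice ∩ Ulla ∩ Ines ∩ Teo: ∅.
Pablo ∩ Priya ∩ Alice ∩ Ulla ∩ Ines ∩ Teo ∩ Idris: ∅.
There is no time when everyone is free.
No common window is at least 30 minutes long.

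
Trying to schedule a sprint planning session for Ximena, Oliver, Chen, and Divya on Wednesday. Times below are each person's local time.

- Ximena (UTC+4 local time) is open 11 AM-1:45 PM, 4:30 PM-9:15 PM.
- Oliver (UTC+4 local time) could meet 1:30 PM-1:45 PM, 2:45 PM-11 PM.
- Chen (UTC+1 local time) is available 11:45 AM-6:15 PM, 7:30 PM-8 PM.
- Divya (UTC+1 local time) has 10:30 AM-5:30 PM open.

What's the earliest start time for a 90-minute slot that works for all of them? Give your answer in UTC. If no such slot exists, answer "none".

Ximena in UTC: 07:00-09:45, 12:30-17:15 (subtract 4h to convert from UTC+4).
Oliver in UTC: 09:30-09:45, 10:45-19:00 (subtract 4h to convert from UTC+4).
Chen in UTC: 10:45-17:15, 18:30-19:00 (subtract 1h to convert from UTC+1).
Divya in UTC: 09:30-16:30 (subtract 1h to convert from UTC+1).
Ximena ∩ Oliver: 09:30-09:45, 12:30-17:15.
Ximena ∩ Oliver ∩ Chen: 12:30-17:15.
Ximena ∩ Oliver ∩ Chen ∩ Divya: 12:30-16:30.
The first common window of at least 90 minutes is 12:30-16:30, so the earliest start is 12:30.

12:30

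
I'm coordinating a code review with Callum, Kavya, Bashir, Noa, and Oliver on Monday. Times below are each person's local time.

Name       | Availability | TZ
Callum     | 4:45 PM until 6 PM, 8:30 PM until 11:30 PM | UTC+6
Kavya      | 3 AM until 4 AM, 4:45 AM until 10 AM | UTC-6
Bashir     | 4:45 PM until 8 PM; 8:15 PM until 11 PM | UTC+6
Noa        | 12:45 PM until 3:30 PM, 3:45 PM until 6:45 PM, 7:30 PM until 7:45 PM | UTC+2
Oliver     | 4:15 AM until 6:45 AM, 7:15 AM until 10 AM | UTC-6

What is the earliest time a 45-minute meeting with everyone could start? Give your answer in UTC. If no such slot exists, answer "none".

10:45

Callum in UTC: 10:45-12:00, 14:30-17:30 (subtract 6h to convert from UTC+6).
Kavya in UTC: 09:00-10:00, 10:45-16:00 (add 6h to convert from UTC-6).
Bashir in UTC: 10:45-14:00, 14:15-17:00 (subtract 6h to convert from UTC+6).
Noa in UTC: 10:45-13:30, 13:45-16:45, 17:30-17:45 (subtract 2h to convert from UTC+2).
Oliver in UTC: 10:15-12:45, 13:15-16:00 (add 6h to convert from UTC-6).
Callum ∩ Kavya: 10:45-12:00, 14:30-16:00.
Callum ∩ Kavya ∩ Bashir: 10:45-12:00, 14:30-16:00.
Callum ∩ Kavya ∩ Bashir ∩ Noa: 10:45-12:00, 14:30-16:00.
Callum ∩ Kavya ∩ Bashir ∩ Noa ∩ Oliver: 10:45-12:00, 14:30-16:00.
Those are the intersection windows.
The first common window of at least 45 minutes is 10:45-12:00, so the earliest start is 10:45.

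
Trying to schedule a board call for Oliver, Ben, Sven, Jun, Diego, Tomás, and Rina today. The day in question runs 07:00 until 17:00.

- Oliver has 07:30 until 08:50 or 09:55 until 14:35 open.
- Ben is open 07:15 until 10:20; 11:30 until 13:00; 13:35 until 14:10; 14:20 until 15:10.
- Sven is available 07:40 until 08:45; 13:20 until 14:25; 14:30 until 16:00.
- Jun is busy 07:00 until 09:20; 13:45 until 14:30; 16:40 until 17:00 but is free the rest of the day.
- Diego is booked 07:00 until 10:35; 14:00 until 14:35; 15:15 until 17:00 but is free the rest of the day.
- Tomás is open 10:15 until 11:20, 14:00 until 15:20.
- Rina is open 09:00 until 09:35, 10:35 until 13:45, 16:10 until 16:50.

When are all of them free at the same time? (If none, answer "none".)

none

Oliver free: 07:30-08:50, 09:55-14:35.
Ben free: 07:15-10:20, 11:30-13:00, 13:35-14:10, 14:20-15:10.
Sven free: 07:40-08:45, 13:20-14:25, 14:30-16:00.
Jun free: 09:20-13:45, 14:30-16:40 (invert busy blocks within the working day).
Diego free: 10:35-14:00, 14:35-15:15 (invert busy blocks within the working day).
Tomás free: 10:15-11:20, 14:00-15:20.
Rina free: 09:00-09:35, 10:35-13:45, 16:10-16:50.
Oliver ∩ Ben: 07:30-08:50, 09:55-10:20, 11:30-13:00, 13:35-14:10, 14:20-14:35.
Oliver ∩ Ben ∩ Sven: 07:40-08:45, 13:35-14:10, 14:20-14:25, 14:30-14:35.
Oliver ∩ Ben ∩ Sven ∩ Jun: 13:35-13:45, 14:30-14:35.
Oliver ∩ Ben ∩ Sven ∩ Jun ∩ Diego: 13:35-13:45.
Oliver ∩ Ben ∩ Sven ∩ Jun ∩ Diego ∩ Tomás: ∅.
Oliver ∩ Ben ∩ Sven ∩ Jun ∩ Diego ∩ Tomás ∩ Rina: ∅.
There is no time when everyone is free.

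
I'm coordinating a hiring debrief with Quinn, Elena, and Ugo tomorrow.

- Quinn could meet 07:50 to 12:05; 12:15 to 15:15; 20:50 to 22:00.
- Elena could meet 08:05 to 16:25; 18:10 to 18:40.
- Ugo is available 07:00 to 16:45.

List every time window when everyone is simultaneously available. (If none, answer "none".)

Quinn ∩ Elena: 08:05-12:05, 12:15-15:15.
Quinn ∩ Elena ∩ Ugo: 08:05-12:05, 12:15-15:15.
Those are the intersection windows.

08:05-12:05, 12:15-15:15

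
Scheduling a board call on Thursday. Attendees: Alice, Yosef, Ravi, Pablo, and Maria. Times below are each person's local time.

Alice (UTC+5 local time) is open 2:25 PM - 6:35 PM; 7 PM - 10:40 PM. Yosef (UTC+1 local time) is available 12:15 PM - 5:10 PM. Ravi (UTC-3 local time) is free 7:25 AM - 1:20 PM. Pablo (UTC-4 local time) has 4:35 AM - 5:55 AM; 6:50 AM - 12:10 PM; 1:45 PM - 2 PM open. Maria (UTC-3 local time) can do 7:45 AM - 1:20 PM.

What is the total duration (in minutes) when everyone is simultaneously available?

270

Alice in UTC: 09:25-13:35, 14:00-17:40 (subtract 5h to convert from UTC+5).
Yosef in UTC: 11:15-16:10 (subtract 1h to convert from UTC+1).
Ravi in UTC: 10:25-16:20 (add 3h to convert from UTC-3).
Pablo in UTC: 08:35-09:55, 10:50-16:10, 17:45-18:00 (add 4h to convert from UTC-4).
Maria in UTC: 10:45-16:20 (add 3h to convert from UTC-3).
Alice ∩ Yosef: 11:15-13:35, 14:00-16:10.
Alice ∩ Yosef ∩ Ravi: 11:15-13:35, 14:00-16:10.
Alice ∩ Yosef ∩ Ravi ∩ Pablo: 11:15-13:35, 14:00-16:10.
Alice ∩ Yosef ∩ Ravi ∩ Pablo ∩ Maria: 11:15-13:35, 14:00-16:10.
So the common availability across everyone is 11:15-13:35, 14:00-16:10.
Summing the common windows: 140 + 130 = 270 minutes.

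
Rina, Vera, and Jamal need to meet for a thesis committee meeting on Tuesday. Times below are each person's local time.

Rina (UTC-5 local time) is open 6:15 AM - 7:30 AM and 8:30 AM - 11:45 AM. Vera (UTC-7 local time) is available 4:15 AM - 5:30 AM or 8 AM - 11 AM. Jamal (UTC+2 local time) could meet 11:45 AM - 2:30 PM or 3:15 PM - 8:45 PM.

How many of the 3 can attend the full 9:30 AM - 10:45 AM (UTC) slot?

0

Rina in UTC: 11:15-12:30, 13:30-16:45 (add 5h to convert from UTC-5).
Vera in UTC: 11:15-12:30, 15:00-18:00 (add 7h to convert from UTC-7).
Jamal in UTC: 09:45-12:30, 13:15-18:45 (subtract 2h to convert from UTC+2).
nobody can make the full 09:30-10:45 slot — that's 0.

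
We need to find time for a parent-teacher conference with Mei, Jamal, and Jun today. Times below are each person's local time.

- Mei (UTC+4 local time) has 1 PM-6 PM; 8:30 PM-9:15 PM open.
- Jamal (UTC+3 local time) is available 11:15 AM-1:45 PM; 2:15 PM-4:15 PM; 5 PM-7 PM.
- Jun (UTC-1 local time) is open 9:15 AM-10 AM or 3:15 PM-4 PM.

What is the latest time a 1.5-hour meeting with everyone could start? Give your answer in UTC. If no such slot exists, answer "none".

none

Mei in UTC: 09:00-14:00, 16:30-17:15 (subtract 4h to convert from UTC+4).
Jamal in UTC: 08:15-10:45, 11:15-13:15, 14:00-16:00 (subtract 3h to convert from UTC+3).
Jun in UTC: 10:15-11:00, 16:15-17:00 (add 1h to convert from UTC-1).
Mei ∩ Jamal: 09:00-10:45, 11:15-13:15.
Mei ∩ Jamal ∩ Jun: 10:15-10:45.
No common window is at least 90 minutes long.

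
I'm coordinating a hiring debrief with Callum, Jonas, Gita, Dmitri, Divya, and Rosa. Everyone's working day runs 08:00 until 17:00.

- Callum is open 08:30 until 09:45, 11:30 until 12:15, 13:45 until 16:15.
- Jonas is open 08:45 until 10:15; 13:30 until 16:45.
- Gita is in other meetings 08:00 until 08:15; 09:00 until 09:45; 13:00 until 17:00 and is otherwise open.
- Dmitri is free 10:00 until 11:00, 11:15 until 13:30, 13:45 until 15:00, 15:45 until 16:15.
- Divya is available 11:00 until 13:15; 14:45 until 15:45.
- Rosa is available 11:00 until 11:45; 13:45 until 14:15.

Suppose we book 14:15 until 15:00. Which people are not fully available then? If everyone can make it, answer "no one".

Callum free: 08:30-09:45, 11:30-12:15, 13:45-16:15.
Jonas free: 08:45-10:15, 13:30-16:45.
Gita free: 08:15-09:00, 09:45-13:00 (invert busy blocks within the working day).
Dmitri free: 10:00-11:00, 11:15-13:30, 13:45-15:00, 15:45-16:15.
Divya free: 11:00-13:15, 14:45-15:45.
Rosa free: 11:00-11:45, 13:45-14:15.
Callum: free for 14:15-15:00. Jonas: free for 14:15-15:00. Gita: not fully free for 14:15-15:00. Dmitri: free for 14:15-15:00. Divya: not fully free for 14:15-15:00. Rosa: not fully free for 14:15-15:00.

Divya, Gita, Rosa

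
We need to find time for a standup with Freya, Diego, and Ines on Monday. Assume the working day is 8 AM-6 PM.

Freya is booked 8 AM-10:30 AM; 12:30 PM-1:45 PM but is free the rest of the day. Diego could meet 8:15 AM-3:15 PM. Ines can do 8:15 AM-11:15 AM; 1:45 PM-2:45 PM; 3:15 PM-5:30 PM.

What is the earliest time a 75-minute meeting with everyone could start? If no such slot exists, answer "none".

none

Freya free: 10:30-12:30, 13:45-18:00 (invert busy blocks within the working day).
Diego free: 08:15-15:15.
Ines free: 08:15-11:15, 13:45-14:45, 15:15-17:30.
Freya ∩ Diego: 10:30-12:30, 13:45-15:15.
Freya ∩ Diego ∩ Ines: 10:30-11:15, 13:45-14:45.
No common window is at least 75 minutes long.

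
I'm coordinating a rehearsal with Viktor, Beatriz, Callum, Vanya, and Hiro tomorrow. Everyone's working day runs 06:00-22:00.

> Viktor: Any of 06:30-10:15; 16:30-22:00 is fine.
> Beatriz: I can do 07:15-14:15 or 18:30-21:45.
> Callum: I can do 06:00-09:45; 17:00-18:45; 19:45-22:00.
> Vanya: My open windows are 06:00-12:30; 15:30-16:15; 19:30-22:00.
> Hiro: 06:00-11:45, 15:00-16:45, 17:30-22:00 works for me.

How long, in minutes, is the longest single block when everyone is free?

Viktor ∩ Beatriz: 07:15-10:15, 18:30-21:45.
Viktor ∩ Beatriz ∩ Callum: 07:15-09:45, 18:30-18:45, 19:45-21:45.
Viktor ∩ Beatriz ∩ Callum ∩ Vanya: 07:15-09:45, 19:45-21:45.
Viktor ∩ Beatriz ∩ Callum ∩ Vanya ∩ Hiro: 07:15-09:45, 19:45-21:45.
So the common availability across everyone is 07:15-09:45, 19:45-21:45.
The longest is 07:15-09:45 at 150 minutes.

150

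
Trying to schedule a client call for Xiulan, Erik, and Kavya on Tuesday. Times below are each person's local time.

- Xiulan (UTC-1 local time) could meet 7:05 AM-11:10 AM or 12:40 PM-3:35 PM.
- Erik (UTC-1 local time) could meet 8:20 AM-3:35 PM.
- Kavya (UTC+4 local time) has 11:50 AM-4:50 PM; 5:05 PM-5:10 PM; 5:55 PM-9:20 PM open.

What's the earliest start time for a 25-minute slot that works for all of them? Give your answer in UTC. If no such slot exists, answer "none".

09:20

Xiulan in UTC: 08:05-12:10, 13:40-16:35 (add 1h to convert from UTC-1).
Erik in UTC: 09:20-16:35 (add 1h to convert from UTC-1).
Kavya in UTC: 07:50-12:50, 13:05-13:10, 13:55-17:20 (subtract 4h to convert from UTC+4).
Xiulan ∩ Erik: 09:20-12:10, 13:40-16:35.
Xiulan ∩ Erik ∩ Kavya: 09:20-12:10, 13:55-16:35.
The first common window of at least 25 minutes is 09:20-12:10, so the earliest start is 09:20.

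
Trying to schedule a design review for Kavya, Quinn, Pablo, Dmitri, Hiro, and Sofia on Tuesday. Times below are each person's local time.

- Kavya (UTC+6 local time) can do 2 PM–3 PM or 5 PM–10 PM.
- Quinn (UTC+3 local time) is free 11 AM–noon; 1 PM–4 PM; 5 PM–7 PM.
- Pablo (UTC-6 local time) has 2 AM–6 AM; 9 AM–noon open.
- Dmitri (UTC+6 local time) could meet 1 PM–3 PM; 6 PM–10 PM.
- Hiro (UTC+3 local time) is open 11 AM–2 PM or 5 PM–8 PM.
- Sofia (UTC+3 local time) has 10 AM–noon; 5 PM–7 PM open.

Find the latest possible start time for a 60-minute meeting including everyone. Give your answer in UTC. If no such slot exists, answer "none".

15:00

Kavya in UTC: 08:00-09:00, 11:00-16:00 (subtract 6h to convert from UTC+6).
Quinn in UTC: 08:00-09:00, 10:00-13:00, 14:00-16:00 (subtract 3h to convert from UTC+3).
Pablo in UTC: 08:00-12:00, 15:00-18:00 (add 6h to convert from UTC-6).
Dmitri in UTC: 07:00-09:00, 12:00-16:00 (subtract 6h to convert from UTC+6).
Hiro in UTC: 08:00-11:00, 14:00-17:00 (subtract 3h to convert from UTC+3).
Sofia in UTC: 07:00-09:00, 14:00-16:00 (subtract 3h to convert from UTC+3).
Kavya ∩ Quinn: 08:00-09:00, 11:00-13:00, 14:00-16:00.
Kavya ∩ Quinn ∩ Pablo: 08:00-09:00, 11:00-12:00, 15:00-16:00.
Kavya ∩ Quinn ∩ Pablo ∩ Dmitri: 08:00-09:00, 15:00-16:00.
Kavya ∩ Quinn ∩ Pablo ∩ Dmitri ∩ Hiro: 08:00-09:00, 15:00-16:00.
Kavya ∩ Quinn ∩ Pablo ∩ Dmitri ∩ Hiro ∩ Sofia: 08:00-09:00, 15:00-16:00.
The last common window of at least 60 minutes is 15:00-16:00; a 60-minute meeting can start as late as 15:00 and still end by 16:00.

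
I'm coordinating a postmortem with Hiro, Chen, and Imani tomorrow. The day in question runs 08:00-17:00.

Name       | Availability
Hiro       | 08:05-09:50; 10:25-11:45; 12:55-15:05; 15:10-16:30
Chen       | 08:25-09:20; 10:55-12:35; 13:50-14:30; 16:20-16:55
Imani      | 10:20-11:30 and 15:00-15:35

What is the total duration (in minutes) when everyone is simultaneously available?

Hiro ∩ Chen: 08:25-09:20, 10:55-11:45, 13:50-14:30, 16:20-16:30.
Hiro ∩ Chen ∩ Imani: 10:55-11:30.
So the common availability across everyone is 10:55-11:30.
That's a single block of 35 minutes.

35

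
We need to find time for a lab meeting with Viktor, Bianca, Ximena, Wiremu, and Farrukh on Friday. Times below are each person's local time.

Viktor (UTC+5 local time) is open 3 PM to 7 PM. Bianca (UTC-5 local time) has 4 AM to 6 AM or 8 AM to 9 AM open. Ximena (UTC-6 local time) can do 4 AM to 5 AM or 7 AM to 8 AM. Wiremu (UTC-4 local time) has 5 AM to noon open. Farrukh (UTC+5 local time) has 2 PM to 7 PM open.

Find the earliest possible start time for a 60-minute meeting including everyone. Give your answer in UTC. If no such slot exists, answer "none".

10:00

Viktor in UTC: 10:00-14:00 (subtract 5h to convert from UTC+5).
Bianca in UTC: 09:00-11:00, 13:00-14:00 (add 5h to convert from UTC-5).
Ximena in UTC: 10:00-11:00, 13:00-14:00 (add 6h to convert from UTC-6).
Wiremu in UTC: 09:00-16:00 (add 4h to convert from UTC-4).
Farrukh in UTC: 09:00-14:00 (subtract 5h to convert from UTC+5).
Viktor ∩ Bianca: 10:00-11:00, 13:00-14:00.
Viktor ∩ Bianca ∩ Ximena: 10:00-11:00, 13:00-14:00.
Viktor ∩ Bianca ∩ Ximena ∩ Wiremu: 10:00-11:00, 13:00-14:00.
Viktor ∩ Bianca ∩ Ximena ∩ Wiremu ∩ Farrukh: 10:00-11:00, 13:00-14:00.
Those are the intersection windows.
The first common window of at least 60 minutes is 10:00-11:00, so the earliest start is 10:00.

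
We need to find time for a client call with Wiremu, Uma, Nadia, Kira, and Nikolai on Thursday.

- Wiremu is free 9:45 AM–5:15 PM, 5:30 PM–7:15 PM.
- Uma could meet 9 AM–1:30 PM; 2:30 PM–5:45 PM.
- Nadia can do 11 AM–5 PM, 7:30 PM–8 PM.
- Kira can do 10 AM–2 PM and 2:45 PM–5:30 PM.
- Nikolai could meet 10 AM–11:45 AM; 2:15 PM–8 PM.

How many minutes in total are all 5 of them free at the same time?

Wiremu ∩ Uma: 09:45-13:30, 14:30-17:15, 17:30-17:45.
Wiremu ∩ Uma ∩ Nadia: 11:00-13:30, 14:30-17:00.
Wiremu ∩ Uma ∩ Nadia ∩ Kira: 11:00-13:30, 14:45-17:00.
Wiremu ∩ Uma ∩ Nadia ∩ Kira ∩ Nikolai: 11:00-11:45, 14:45-17:00.
So the common availability across everyone is 11:00-11:45, 14:45-17:00.
Summing the common windows: 45 + 135 = 180 minutes.

180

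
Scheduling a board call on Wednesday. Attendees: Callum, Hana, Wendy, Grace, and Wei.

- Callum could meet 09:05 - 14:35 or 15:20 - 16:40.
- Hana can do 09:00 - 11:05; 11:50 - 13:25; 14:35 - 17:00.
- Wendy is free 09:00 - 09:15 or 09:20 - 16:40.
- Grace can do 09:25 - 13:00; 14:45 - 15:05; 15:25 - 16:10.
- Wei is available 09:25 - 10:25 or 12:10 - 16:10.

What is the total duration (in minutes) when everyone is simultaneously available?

Callum ∩ Hana: 09:05-11:05, 11:50-13:25, 15:20-16:40.
Callum ∩ Hana ∩ Wendy: 09:05-09:15, 09:20-11:05, 11:50-13:25, 15:20-16:40.
Callum ∩ Hana ∩ Wendy ∩ Grace: 09:25-11:05, 11:50-13:00, 15:25-16:10.
Callum ∩ Hana ∩ Wendy ∩ Grace ∩ Wei: 09:25-10:25, 12:10-13:00, 15:25-16:10.
So the common availability across everyone is 09:25-10:25, 12:10-13:00, 15:25-16:10.
Summing the common windows: 60 + 50 + 45 = 155 minutes.

155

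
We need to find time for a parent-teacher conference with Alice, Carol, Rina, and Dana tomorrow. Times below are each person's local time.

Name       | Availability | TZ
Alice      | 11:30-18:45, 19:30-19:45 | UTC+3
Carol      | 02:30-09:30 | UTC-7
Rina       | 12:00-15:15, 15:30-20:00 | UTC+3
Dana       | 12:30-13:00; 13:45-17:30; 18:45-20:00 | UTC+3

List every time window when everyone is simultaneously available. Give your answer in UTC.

09:30-10:00, 10:45-12:15, 12:30-14:30

Alice in UTC: 08:30-15:45, 16:30-16:45 (subtract 3h to convert from UTC+3).
Carol in UTC: 09:30-16:30 (add 7h to convert from UTC-7).
Rina in UTC: 09:00-12:15, 12:30-17:00 (subtract 3h to convert from UTC+3).
Dana in UTC: 09:30-10:00, 10:45-14:30, 15:45-17:00 (subtract 3h to convert from UTC+3).
Alice ∩ Carol: 09:30-15:45.
Alice ∩ Carol ∩ Rina: 09:30-12:15, 12:30-15:45.
Alice ∩ Carol ∩ Rina ∩ Dana: 09:30-10:00, 10:45-12:15, 12:30-14:30.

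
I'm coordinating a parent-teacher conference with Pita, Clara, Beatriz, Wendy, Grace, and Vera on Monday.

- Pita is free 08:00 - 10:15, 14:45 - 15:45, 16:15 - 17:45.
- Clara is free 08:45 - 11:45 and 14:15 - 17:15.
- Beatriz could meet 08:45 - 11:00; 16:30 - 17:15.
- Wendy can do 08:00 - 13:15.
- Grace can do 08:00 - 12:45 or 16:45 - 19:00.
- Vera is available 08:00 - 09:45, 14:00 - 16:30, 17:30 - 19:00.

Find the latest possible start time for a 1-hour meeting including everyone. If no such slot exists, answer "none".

Pita ∩ Clara: 08:45-10:15, 14:45-15:45, 16:15-17:15.
Pita ∩ Clara ∩ Beatriz: 08:45-10:15, 16:30-17:15.
Pita ∩ Clara ∩ Beatriz ∩ Wendy: 08:45-10:15.
Pita ∩ Clara ∩ Beatriz ∩ Wendy ∩ Grace: 08:45-10:15.
Pita ∩ Clara ∩ Beatriz ∩ Wendy ∩ Grace ∩ Vera: 08:45-09:45.
Those are the intersection windows.
The last common window of at least 60 minutes is 08:45-09:45; a 60-minute meeting can start as late as 08:45 and still end by 09:45.

08:45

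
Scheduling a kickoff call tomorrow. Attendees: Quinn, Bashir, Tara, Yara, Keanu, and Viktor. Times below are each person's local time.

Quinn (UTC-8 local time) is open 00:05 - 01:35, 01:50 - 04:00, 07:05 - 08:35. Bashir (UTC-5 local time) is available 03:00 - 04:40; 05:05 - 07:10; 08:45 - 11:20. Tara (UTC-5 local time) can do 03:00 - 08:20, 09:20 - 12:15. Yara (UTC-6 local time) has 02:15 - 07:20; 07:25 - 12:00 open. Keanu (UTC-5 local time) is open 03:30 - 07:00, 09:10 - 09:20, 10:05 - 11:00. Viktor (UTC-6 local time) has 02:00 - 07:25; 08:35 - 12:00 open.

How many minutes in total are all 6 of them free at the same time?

235

Quinn in UTC: 08:05-09:35, 09:50-12:00, 15:05-16:35 (add 8h to convert from UTC-8).
Bashir in UTC: 08:00-09:40, 10:05-12:10, 13:45-16:20 (add 5h to convert from UTC-5).
Tara in UTC: 08:00-13:20, 14:20-17:15 (add 5h to convert from UTC-5).
Yara in UTC: 08:15-13:20, 13:25-18:00 (add 6h to convert from UTC-6).
Keanu in UTC: 08:30-12:00, 14:10-14:20, 15:05-16:00 (add 5h to convert from UTC-5).
Viktor in UTC: 08:00-13:25, 14:35-18:00 (add 6h to convert from UTC-6).
Quinn ∩ Bashir: 08:05-09:35, 10:05-12:00, 15:05-16:20.
Quinn ∩ Bashir ∩ Tara: 08:05-09:35, 10:05-12:00, 15:05-16:20.
Quinn ∩ Bashir ∩ Tara ∩ Yara: 08:15-09:35, 10:05-12:00, 15:05-16:20.
Quinn ∩ Bashir ∩ Tara ∩ Yara ∩ Keanu: 08:30-09:35, 10:05-12:00, 15:05-16:00.
Quinn ∩ Bashir ∩ Tara ∩ Yara ∩ Keanu ∩ Viktor: 08:30-09:35, 10:05-12:00, 15:05-16:00.
Summing the common windows: 65 + 115 + 55 = 235 minutes.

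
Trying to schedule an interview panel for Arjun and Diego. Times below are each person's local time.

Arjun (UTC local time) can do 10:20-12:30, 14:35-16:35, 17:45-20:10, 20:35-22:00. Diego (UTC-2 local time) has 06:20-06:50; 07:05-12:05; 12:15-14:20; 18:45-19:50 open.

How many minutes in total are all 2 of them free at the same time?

Arjun in UTC: 10:20-12:30, 14:35-16:35, 17:45-20:10, 20:35-22:00.
Diego in UTC: 08:20-08:50, 09:05-14:05, 14:15-16:20, 20:45-21:50 (add 2h to convert from UTC-2).
Arjun ∩ Diego: 10:20-12:30, 14:35-16:20, 20:45-21:50.
Summing the common windows: 130 + 105 + 65 = 300 minutes.

300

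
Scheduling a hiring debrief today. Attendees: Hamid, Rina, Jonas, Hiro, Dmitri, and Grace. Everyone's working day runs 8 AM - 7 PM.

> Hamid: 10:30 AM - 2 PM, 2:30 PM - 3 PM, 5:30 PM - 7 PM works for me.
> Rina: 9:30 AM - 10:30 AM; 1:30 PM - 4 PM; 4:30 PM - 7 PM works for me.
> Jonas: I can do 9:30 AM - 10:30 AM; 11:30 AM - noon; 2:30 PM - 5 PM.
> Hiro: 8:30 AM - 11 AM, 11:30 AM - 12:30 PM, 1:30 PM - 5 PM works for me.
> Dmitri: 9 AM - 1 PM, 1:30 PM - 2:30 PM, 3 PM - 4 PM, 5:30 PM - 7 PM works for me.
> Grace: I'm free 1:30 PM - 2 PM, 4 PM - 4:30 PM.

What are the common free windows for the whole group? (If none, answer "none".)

none

Hamid ∩ Rina: 13:30-14:00, 14:30-15:00, 17:30-19:00.
Hamid ∩ Rina ∩ Jonas: 14:30-15:00.
Hamid ∩ Rina ∩ Jonas ∩ Hiro: 14:30-15:00.
Hamid ∩ Rina ∩ Jonas ∩ Hiro ∩ Dmitri: ∅.
Hamid ∩ Rina ∩ Jonas ∩ Hiro ∩ Dmitri ∩ Grace: ∅.
There is no time when everyone is free.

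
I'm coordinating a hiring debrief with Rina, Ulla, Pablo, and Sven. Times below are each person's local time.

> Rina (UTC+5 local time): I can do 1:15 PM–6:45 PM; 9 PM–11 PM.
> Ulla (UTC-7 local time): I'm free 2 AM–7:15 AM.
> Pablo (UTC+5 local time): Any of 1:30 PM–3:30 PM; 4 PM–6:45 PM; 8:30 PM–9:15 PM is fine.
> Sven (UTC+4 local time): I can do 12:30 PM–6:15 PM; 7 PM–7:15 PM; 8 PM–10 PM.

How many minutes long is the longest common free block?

Rina in UTC: 08:15-13:45, 16:00-18:00 (subtract 5h to convert from UTC+5).
Ulla in UTC: 09:00-14:15 (add 7h to convert from UTC-7).
Pablo in UTC: 08:30-10:30, 11:00-13:45, 15:30-16:15 (subtract 5h to convert from UTC+5).
Sven in UTC: 08:30-14:15, 15:00-15:15, 16:00-18:00 (subtract 4h to convert from UTC+4).
Rina ∩ Ulla: 09:00-13:45.
Rina ∩ Ulla ∩ Pablo: 09:00-10:30, 11:00-13:45.
Rina ∩ Ulla ∩ Pablo ∩ Sven: 09:00-10:30, 11:00-13:45.
The longest is 11:00-13:45 at 165 minutes.

165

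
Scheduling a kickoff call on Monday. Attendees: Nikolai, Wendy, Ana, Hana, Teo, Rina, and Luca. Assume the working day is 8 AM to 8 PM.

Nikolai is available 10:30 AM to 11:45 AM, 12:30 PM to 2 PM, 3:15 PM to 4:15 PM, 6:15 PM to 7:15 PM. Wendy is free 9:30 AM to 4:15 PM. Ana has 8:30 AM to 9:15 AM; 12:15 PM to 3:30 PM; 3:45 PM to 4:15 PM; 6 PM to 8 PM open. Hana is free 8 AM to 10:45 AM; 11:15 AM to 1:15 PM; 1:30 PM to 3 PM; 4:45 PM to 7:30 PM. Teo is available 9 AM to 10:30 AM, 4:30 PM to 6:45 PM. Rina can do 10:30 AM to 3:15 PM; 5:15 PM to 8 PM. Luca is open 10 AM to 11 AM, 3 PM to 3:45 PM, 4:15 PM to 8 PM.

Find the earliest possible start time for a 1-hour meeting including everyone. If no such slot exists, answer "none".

none

Nikolai ∩ Wendy: 10:30-11:45, 12:30-14:00, 15:15-16:15.
Nikolai ∩ Wendy ∩ Ana: 12:30-14:00, 15:15-15:30, 15:45-16:15.
Nikolai ∩ Wendy ∩ Ana ∩ Hana: 12:30-13:15, 13:30-14:00.
Nikolai ∩ Wendy ∩ Ana ∩ Hana ∩ Teo: ∅.
Nikolai ∩ Wendy ∩ Ana ∩ Hana ∩ Teo ∩ Rina: ∅.
Nikolai ∩ Wendy ∩ Ana ∩ Hana ∩ Teo ∩ Rina ∩ Luca: ∅.
There is no time when everyone is free.
No common window is at least 60 minutes long.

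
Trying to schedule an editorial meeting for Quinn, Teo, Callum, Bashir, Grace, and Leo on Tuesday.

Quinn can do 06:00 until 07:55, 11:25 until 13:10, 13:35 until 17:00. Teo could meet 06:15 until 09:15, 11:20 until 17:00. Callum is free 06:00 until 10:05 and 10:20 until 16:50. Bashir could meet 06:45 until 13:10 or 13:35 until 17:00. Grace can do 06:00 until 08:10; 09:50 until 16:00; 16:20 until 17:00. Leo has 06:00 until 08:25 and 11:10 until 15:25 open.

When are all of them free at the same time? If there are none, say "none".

06:45-07:55, 11:25-13:10, 13:35-15:25

Quinn ∩ Teo: 06:15-07:55, 11:25-13:10, 13:35-17:00.
Quinn ∩ Teo ∩ Callum: 06:15-07:55, 11:25-13:10, 13:35-16:50.
Quinn ∩ Teo ∩ Callum ∩ Bashir: 06:45-07:55, 11:25-13:10, 13:35-16:50.
Quinn ∩ Teo ∩ Callum ∩ Bashir ∩ Grace: 06:45-07:55, 11:25-13:10, 13:35-16:00, 16:20-16:50.
Quinn ∩ Teo ∩ Callum ∩ Bashir ∩ Grace ∩ Leo: 06:45-07:55, 11:25-13:10, 13:35-15:25.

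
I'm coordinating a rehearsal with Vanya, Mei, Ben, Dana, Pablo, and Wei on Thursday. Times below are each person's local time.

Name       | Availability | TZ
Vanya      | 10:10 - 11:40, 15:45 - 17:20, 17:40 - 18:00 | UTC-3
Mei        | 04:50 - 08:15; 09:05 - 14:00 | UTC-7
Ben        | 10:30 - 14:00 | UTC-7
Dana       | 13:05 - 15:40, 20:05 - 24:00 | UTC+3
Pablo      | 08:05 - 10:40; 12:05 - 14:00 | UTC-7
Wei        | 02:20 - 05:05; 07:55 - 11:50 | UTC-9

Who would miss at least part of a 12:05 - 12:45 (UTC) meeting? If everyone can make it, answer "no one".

Vanya in UTC: 13:10-14:40, 18:45-20:20, 20:40-21:00 (add 3h to convert from UTC-3).
Mei in UTC: 11:50-15:15, 16:05-21:00 (add 7h to convert from UTC-7).
Ben in UTC: 17:30-21:00 (add 7h to convert from UTC-7).
Dana in UTC: 10:05-12:40, 17:05-21:00 (subtract 3h to convert from UTC+3).
Pablo in UTC: 15:05-17:40, 19:05-21:00 (add 7h to convert from UTC-7).
Wei in UTC: 11:20-14:05, 16:55-20:50 (add 9h to convert from UTC-9).
Vanya: not fully free for 12:05-12:45. Mei: free for 12:05-12:45. Ben: not fully free for 12:05-12:45. Dana: not fully free for 12:05-12:45. Pablo: not fully free for 12:05-12:45. Wei: free for 12:05-12:45.

Ben, Dana, Pablo, Vanya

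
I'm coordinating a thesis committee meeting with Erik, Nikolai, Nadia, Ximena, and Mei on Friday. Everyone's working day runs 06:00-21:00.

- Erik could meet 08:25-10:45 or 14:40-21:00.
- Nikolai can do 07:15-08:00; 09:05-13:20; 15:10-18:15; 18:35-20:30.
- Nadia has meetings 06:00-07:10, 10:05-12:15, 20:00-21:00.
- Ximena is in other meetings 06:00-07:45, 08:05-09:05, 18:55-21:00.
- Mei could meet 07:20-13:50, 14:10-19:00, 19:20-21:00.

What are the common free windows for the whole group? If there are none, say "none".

09:05-10:05, 15:10-18:15, 18:35-18:55

Erik free: 08:25-10:45, 14:40-21:00.
Nikolai free: 07:15-08:00, 09:05-13:20, 15:10-18:15, 18:35-20:30.
Nadia free: 07:10-10:05, 12:15-20:00 (invert busy blocks within the working day).
Ximena free: 07:45-08:05, 09:05-18:55 (invert busy blocks within the working day).
Mei free: 07:20-13:50, 14:10-19:00, 19:20-21:00.
Erik ∩ Nikolai: 09:05-10:45, 15:10-18:15, 18:35-20:30.
Erik ∩ Nikolai ∩ Nadia: 09:05-10:05, 15:10-18:15, 18:35-20:00.
Erik ∩ Nikolai ∩ Nadia ∩ Ximena: 09:05-10:05, 15:10-18:15, 18:35-18:55.
Erik ∩ Nikolai ∩ Nadia ∩ Ximena ∩ Mei: 09:05-10:05, 15:10-18:15, 18:35-18:55.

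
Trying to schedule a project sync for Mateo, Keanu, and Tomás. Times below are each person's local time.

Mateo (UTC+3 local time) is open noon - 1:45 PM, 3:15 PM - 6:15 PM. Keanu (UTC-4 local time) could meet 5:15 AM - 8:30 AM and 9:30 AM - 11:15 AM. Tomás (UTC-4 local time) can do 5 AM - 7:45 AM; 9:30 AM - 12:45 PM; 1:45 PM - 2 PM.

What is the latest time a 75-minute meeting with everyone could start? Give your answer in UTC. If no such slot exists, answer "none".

Mateo in UTC: 09:00-10:45, 12:15-15:15 (subtract 3h to convert from UTC+3).
Keanu in UTC: 09:15-12:30, 13:30-15:15 (add 4h to convert from UTC-4).
Tomás in UTC: 09:00-11:45, 13:30-16:45, 17:45-18:00 (add 4h to convert from UTC-4).
Mateo ∩ Keanu: 09:15-10:45, 12:15-12:30, 13:30-15:15.
Mateo ∩ Keanu ∩ Tomás: 09:15-10:45, 13:30-15:15.
So the common availability across everyone is 09:15-10:45, 13:30-15:15.
The last common window of at least 75 minutes is 13:30-15:15; a 75-minute meeting can start as late as 14:00 and still end by 15:15.

14:00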